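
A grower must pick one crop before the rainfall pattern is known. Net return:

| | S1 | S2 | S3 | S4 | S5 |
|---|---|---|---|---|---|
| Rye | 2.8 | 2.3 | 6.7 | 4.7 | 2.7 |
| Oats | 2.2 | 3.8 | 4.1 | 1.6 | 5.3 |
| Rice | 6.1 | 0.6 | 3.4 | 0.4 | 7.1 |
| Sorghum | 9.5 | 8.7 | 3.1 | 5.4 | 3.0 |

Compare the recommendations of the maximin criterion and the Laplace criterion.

maximin → Sorghum; laplace → Sorghum (agree)

Row minima: Rye=2.3, Oats=1.6, Rice=0.4, Sorghum=3.0
Best worst-case = 3.0 → Sorghum.
Row averages: Rye=3.84, Oats=3.4, Rice=3.52, Sorghum=5.94
Highest average = 5.94 → Sorghum.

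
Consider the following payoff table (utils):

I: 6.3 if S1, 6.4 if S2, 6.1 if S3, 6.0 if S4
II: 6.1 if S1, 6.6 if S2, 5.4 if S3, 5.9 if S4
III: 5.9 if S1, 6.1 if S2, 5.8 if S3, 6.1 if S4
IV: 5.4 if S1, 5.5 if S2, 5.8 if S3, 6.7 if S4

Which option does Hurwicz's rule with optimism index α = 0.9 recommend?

IV

I: 0.9·6.4 + 0.1·6.0 = 6.36
II: 0.9·6.6 + 0.1·5.4 = 6.48
III: 0.9·6.1 + 0.1·5.8 = 6.07
IV: 0.9·6.7 + 0.1·5.4 = 6.57
Highest Hurwicz score = 6.57 → IV.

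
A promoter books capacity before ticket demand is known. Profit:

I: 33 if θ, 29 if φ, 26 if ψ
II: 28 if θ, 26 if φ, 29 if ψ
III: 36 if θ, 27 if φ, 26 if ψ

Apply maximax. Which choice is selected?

Row maxima: I=33, II=29, III=36
Best best-case = 36 → III.

III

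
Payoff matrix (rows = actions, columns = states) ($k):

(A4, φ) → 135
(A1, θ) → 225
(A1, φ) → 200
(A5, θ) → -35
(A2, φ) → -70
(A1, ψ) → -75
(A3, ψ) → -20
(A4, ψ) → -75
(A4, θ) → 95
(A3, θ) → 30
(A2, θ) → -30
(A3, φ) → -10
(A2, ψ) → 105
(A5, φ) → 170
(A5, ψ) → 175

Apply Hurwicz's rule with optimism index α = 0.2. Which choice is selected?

A1: 0.2·225 + 0.8·(-75) = -15
A2: 0.2·105 + 0.8·(-70) = -35
A3: 0.2·30 + 0.8·(-20) = -10
A4: 0.2·135 + 0.8·(-75) = -33
A5: 0.2·175 + 0.8·(-35) = 7
Highest Hurwicz score = 7 → A5.

A5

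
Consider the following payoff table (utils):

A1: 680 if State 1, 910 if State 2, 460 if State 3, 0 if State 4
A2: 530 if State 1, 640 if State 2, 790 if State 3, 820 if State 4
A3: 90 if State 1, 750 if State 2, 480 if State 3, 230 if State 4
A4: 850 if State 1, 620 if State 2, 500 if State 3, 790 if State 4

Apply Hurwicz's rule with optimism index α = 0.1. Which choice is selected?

A2

A1: 0.1·910 + 0.9·0 = 91
A2: 0.1·820 + 0.9·530 = 559
A3: 0.1·750 + 0.9·90 = 156
A4: 0.1·850 + 0.9·500 = 535
Highest Hurwicz score = 559 → A2.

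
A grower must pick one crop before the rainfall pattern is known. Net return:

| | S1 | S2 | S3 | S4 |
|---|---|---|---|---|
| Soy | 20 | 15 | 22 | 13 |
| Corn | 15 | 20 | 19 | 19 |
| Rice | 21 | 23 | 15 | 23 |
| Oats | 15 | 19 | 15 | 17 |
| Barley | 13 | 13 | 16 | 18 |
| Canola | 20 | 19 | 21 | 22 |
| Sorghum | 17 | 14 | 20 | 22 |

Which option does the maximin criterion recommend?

Canola

Row minima: Soy=13, Corn=15, Rice=15, Oats=15, Barley=13, Canola=19, Sorghum=14
Best worst-case = 19 → Canola.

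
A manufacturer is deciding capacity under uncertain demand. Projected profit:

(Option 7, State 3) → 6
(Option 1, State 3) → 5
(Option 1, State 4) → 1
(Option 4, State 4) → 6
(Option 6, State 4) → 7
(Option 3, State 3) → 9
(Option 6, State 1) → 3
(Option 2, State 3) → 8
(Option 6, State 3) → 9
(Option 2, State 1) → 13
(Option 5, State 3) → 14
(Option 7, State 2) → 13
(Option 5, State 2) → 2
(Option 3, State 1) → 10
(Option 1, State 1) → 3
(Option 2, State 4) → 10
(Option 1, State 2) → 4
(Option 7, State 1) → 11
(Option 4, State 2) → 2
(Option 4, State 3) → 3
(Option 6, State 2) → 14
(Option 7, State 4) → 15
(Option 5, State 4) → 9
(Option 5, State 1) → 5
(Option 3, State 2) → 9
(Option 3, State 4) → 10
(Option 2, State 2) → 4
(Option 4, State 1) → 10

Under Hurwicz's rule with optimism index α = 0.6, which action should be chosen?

Option 1: 0.6·5 + 0.4·1 = 3.4
Option 2: 0.6·13 + 0.4·4 = 9.4
Option 3: 0.6·10 + 0.4·9 = 9.6
Option 4: 0.6·10 + 0.4·2 = 6.8
Option 5: 0.6·14 + 0.4·2 = 9.2
Option 6: 0.6·14 + 0.4·3 = 9.6
Option 7: 0.6·15 + 0.4·6 = 11.4
Highest Hurwicz score = 11.4 → Option 7.

Option 7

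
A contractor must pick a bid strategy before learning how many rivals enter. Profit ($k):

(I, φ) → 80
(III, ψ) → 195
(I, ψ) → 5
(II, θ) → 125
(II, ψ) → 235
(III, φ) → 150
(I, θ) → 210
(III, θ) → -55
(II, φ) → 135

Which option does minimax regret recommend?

Column bests: θ=210, φ=150, ψ=235.
I regrets: 0, 70, 230 → max 230
II regrets: 85, 15, 0 → max 85
III regrets: 265, 0, 40 → max 265
Smallest max regret = 85 → II.

II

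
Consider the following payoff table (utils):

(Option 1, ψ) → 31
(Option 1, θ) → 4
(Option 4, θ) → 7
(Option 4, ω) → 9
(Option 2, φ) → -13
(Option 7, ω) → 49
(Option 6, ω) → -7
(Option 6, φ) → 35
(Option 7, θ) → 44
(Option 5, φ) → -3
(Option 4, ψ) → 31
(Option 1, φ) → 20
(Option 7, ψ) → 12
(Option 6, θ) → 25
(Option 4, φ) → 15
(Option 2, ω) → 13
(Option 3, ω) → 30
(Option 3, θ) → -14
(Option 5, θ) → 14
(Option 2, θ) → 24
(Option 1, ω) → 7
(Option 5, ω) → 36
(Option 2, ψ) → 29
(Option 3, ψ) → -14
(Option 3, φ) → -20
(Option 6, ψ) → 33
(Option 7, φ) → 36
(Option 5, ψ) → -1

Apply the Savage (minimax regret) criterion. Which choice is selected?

Option 7

Column bests: θ=44, φ=36, ψ=33, ω=49.
Option 1 regrets: 40, 16, 2, 42 → max 42
Option 2 regrets: 20, 49, 4, 36 → max 49
Option 3 regrets: 58, 56, 47, 19 → max 58
Option 4 regrets: 37, 21, 2, 40 → max 40
Option 5 regrets: 30, 39, 34, 13 → max 39
Option 6 regrets: 19, 1, 0, 56 → max 56
Option 7 regrets: 0, 0, 21, 0 → max 21
Smallest max regret = 21 → Option 7.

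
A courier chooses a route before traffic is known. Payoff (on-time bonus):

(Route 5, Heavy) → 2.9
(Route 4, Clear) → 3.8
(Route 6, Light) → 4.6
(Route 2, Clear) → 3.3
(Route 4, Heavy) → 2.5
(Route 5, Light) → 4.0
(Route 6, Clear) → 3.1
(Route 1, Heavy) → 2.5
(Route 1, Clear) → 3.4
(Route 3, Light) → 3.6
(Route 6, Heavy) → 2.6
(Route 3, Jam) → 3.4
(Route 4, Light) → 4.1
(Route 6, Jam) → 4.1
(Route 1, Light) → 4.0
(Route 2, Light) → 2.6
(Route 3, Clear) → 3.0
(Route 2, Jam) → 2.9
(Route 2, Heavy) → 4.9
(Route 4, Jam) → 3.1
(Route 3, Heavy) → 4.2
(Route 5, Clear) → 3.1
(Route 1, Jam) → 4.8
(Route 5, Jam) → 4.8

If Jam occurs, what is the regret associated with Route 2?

Best payoff under Jam is 4.8.
Regret = 4.8 − 2.9 = 1.9.

1.9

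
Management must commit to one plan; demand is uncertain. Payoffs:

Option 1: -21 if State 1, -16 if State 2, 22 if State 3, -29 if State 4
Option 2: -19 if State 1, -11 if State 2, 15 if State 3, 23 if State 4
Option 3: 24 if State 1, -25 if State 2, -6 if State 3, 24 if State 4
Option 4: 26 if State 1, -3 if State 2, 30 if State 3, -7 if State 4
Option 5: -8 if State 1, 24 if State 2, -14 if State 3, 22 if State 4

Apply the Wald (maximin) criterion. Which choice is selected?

Row minima: Option 1=-29, Option 2=-19, Option 3=-25, Option 4=-7, Option 5=-14
Best worst-case = -7 → Option 4.

Option 4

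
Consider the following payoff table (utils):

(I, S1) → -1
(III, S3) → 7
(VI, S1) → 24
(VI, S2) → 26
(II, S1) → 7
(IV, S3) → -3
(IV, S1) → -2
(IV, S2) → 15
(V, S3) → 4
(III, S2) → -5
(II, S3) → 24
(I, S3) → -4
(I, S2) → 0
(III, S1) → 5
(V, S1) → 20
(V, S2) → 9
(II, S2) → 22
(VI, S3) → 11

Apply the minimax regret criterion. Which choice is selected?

Column bests: S1=24, S2=26, S3=24.
I regrets: 25, 26, 28 → max 28
II regrets: 17, 4, 0 → max 17
III regrets: 19, 31, 17 → max 31
IV regrets: 26, 11, 27 → max 27
V regrets: 4, 17, 20 → max 20
VI regrets: 0, 0, 13 → max 13
Smallest max regret = 13 → VI.

VI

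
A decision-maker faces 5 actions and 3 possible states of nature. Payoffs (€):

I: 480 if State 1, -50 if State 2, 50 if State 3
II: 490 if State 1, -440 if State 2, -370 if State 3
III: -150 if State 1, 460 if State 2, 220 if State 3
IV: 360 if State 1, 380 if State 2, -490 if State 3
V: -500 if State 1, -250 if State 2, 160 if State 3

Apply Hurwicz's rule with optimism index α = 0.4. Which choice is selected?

I

I: 0.4·480 + 0.6·(-50) = 162
II: 0.4·490 + 0.6·(-440) = -68
III: 0.4·460 + 0.6·(-150) = 94
IV: 0.4·380 + 0.6·(-490) = -142
V: 0.4·160 + 0.6·(-500) = -236
Highest Hurwicz score = 162 → I.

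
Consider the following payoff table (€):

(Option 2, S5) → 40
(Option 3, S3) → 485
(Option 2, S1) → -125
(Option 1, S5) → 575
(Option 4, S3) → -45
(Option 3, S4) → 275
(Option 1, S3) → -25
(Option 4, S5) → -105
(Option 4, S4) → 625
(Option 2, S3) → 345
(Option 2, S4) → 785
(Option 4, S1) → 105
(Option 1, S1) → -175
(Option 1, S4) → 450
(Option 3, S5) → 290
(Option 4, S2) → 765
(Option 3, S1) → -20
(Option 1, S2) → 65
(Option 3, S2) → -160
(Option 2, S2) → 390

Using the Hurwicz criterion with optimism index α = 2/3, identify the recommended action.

Option 1: 2/3·575 + 1/3·(-175) = 325
Option 2: 2/3·785 + 1/3·(-125) = 1445/3
Option 3: 2/3·485 + 1/3·(-160) = 270
Option 4: 2/3·765 + 1/3·(-105) = 475
Highest Hurwicz score = 1445/3 → Option 2.

Option 2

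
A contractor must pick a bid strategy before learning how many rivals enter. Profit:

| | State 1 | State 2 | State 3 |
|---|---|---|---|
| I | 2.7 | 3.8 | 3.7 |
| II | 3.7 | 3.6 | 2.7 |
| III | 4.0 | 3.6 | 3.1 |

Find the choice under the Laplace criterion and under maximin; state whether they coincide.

Row averages: I=3.4, II=10/3, III=107/30
Highest average = 107/30 → III.
Row minima: I=2.7, II=2.7, III=3.1
Best worst-case = 3.1 → III.

laplace → III; maximin → III (agree)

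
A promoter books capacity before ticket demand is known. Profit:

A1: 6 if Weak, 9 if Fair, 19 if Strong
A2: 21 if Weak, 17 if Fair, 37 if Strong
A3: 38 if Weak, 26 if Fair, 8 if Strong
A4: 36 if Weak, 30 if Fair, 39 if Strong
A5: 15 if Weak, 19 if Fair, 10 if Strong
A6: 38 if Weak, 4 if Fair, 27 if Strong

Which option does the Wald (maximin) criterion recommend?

Row minima: A1=6, A2=17, A3=8, A4=30, A5=10, A6=4
Best worst-case = 30 → A4.

A4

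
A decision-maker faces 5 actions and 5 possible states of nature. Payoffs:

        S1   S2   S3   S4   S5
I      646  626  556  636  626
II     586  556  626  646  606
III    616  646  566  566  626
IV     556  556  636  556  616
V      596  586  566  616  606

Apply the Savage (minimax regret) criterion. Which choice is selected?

Column bests: S1=646, S2=646, S3=636, S4=646, S5=626.
I regrets: 0, 20, 80, 10, 0 → max 80
II regrets: 60, 90, 10, 0, 20 → max 90
III regrets: 30, 0, 70, 80, 0 → max 80
IV regrets: 90, 90, 0, 90, 10 → max 90
V regrets: 50, 60, 70, 30, 20 → max 70
Smallest max regret = 70 → V.

V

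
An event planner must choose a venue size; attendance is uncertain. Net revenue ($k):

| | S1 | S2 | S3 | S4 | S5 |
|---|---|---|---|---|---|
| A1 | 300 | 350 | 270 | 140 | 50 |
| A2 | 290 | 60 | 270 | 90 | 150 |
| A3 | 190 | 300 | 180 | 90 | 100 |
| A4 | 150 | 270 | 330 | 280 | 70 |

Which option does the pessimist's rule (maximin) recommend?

A3

Row minima: A1=50, A2=60, A3=90, A4=70
Best worst-case = 90 → A3.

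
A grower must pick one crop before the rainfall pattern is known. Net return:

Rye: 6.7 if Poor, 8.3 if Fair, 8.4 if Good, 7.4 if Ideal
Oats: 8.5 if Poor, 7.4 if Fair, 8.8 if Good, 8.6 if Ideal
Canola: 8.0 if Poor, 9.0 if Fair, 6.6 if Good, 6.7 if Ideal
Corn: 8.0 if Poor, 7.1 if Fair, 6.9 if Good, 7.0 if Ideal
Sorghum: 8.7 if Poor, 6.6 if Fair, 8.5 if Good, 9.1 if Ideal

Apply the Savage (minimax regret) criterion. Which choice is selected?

Oats

Column bests: Poor=8.7, Fair=9.0, Good=8.8, Ideal=9.1.
Rye regrets: 2.0, 0.7, 0.4, 1.7 → max 2.0
Oats regrets: 0.2, 1.6, 0.0, 0.5 → max 1.6
Canola regrets: 0.7, 0.0, 2.2, 2.4 → max 2.4
Corn regrets: 0.7, 1.9, 1.9, 2.1 → max 2.1
Sorghum regrets: 0.0, 2.4, 0.3, 0.0 → max 2.4
Smallest max regret = 1.6 → Oats.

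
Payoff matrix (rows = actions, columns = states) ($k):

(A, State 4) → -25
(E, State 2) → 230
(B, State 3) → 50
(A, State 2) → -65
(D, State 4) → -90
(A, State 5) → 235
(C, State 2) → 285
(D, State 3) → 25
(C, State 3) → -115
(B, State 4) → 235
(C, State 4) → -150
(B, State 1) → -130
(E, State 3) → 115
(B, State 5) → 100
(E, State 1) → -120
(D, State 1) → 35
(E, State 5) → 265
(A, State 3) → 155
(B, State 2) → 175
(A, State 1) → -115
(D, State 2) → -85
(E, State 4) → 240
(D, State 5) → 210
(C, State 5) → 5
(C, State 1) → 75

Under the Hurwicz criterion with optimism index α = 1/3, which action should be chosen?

D

A: 1/3·235 + 2/3·(-115) = 5/3
B: 1/3·235 + 2/3·(-130) = -25/3
C: 1/3·285 + 2/3·(-150) = -5
D: 1/3·210 + 2/3·(-90) = 10
E: 1/3·265 + 2/3·(-120) = 25/3
Highest Hurwicz score = 10 → D.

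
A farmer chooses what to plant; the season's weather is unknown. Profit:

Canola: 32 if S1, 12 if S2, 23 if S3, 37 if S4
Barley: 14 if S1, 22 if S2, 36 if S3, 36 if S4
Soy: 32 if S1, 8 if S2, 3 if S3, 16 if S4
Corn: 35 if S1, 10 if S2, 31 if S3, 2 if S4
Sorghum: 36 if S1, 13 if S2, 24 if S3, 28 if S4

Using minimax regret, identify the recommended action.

Sorghum

Column bests: S1=36, S2=22, S3=36, S4=37.
Canola regrets: 4, 10, 13, 0 → max 13
Barley regrets: 22, 0, 0, 1 → max 22
Soy regrets: 4, 14, 33, 21 → max 33
Corn regrets: 1, 12, 5, 35 → max 35
Sorghum regrets: 0, 9, 12, 9 → max 12
Smallest max regret = 12 → Sorghum.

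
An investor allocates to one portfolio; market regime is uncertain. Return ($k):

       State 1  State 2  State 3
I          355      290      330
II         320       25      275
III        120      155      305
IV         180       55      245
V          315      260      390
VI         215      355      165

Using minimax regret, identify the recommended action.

Column bests: State 1=355, State 2=355, State 3=390.
I regrets: 0, 65, 60 → max 65
II regrets: 35, 330, 115 → max 330
III regrets: 235, 200, 85 → max 235
IV regrets: 175, 300, 145 → max 300
V regrets: 40, 95, 0 → max 95
VI regrets: 140, 0, 225 → max 225
Smallest max regret = 65 → I.

I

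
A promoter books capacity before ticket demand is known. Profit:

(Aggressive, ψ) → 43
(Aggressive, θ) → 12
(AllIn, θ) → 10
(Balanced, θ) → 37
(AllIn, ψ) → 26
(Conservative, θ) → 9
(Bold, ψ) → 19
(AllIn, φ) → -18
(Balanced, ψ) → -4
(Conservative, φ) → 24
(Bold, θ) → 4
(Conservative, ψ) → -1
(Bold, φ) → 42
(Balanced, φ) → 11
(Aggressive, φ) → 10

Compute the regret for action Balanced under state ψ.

47

Best payoff under ψ is 43.
Regret = 43 − (-4) = 47.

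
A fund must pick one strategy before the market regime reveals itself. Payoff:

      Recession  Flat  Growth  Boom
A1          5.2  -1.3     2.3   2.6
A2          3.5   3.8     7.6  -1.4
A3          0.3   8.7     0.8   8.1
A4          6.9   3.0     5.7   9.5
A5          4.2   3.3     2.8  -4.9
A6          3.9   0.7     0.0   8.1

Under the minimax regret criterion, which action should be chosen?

Column bests: Recession=6.9, Flat=8.7, Growth=7.6, Boom=9.5.
A1 regrets: 1.7, 10.0, 5.3, 6.9 → max 10.0
A2 regrets: 3.4, 4.9, 0.0, 10.9 → max 10.9
A3 regrets: 6.6, 0.0, 6.8, 1.4 → max 6.8
A4 regrets: 0.0, 5.7, 1.9, 0.0 → max 5.7
A5 regrets: 2.7, 5.4, 4.8, 14.4 → max 14.4
A6 regrets: 3.0, 8.0, 7.6, 1.4 → max 8.0
Smallest max regret = 5.7 → A4.

A4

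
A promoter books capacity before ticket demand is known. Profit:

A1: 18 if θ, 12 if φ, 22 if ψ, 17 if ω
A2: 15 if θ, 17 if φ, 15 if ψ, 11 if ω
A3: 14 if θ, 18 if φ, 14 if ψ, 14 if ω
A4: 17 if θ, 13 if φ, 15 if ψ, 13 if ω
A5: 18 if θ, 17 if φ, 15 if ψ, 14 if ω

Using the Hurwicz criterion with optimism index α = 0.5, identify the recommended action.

A1: 0.5·22 + 0.5·12 = 17
A2: 0.5·17 + 0.5·11 = 14
A3: 0.5·18 + 0.5·14 = 16
A4: 0.5·17 + 0.5·13 = 15
A5: 0.5·18 + 0.5·14 = 16
Highest Hurwicz score = 17 → A1.

A1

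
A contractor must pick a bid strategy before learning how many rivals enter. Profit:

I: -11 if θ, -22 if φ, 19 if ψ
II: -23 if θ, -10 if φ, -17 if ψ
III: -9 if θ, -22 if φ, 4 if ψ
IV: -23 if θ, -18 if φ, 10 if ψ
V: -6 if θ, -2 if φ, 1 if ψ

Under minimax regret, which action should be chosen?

Column bests: θ=-6, φ=-2, ψ=19.
I regrets: 5, 20, 0 → max 20
II regrets: 17, 8, 36 → max 36
III regrets: 3, 20, 15 → max 20
IV regrets: 17, 16, 9 → max 17
V regrets: 0, 0, 18 → max 18
Smallest max regret = 17 → IV.

IV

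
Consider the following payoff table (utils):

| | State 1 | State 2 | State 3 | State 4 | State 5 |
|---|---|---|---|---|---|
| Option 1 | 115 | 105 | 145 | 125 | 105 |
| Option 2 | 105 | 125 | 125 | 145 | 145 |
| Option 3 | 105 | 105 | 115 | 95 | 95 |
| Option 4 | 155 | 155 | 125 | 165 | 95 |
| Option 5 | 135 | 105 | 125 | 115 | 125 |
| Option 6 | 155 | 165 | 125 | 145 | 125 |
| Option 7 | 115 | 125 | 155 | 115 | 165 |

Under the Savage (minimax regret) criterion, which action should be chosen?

Option 6

Column bests: State 1=155, State 2=165, State 3=155, State 4=165, State 5=165.
Option 1 regrets: 40, 60, 10, 40, 60 → max 60
Option 2 regrets: 50, 40, 30, 20, 20 → max 50
Option 3 regrets: 50, 60, 40, 70, 70 → max 70
Option 4 regrets: 0, 10, 30, 0, 70 → max 70
Option 5 regrets: 20, 60, 30, 50, 40 → max 60
Option 6 regrets: 0, 0, 30, 20, 40 → max 40
Option 7 regrets: 40, 40, 0, 50, 0 → max 50
Smallest max regret = 40 → Option 6.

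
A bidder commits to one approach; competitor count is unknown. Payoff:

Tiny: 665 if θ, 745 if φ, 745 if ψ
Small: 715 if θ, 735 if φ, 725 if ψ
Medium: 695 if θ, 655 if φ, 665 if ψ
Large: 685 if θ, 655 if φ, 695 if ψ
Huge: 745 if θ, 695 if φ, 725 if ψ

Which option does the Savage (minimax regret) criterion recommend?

Column bests: θ=745, φ=745, ψ=745.
Tiny regrets: 80, 0, 0 → max 80
Small regrets: 30, 10, 20 → max 30
Medium regrets: 50, 90, 80 → max 90
Large regrets: 60, 90, 50 → max 90
Huge regrets: 0, 50, 20 → max 50
Smallest max regret = 30 → Small.

Small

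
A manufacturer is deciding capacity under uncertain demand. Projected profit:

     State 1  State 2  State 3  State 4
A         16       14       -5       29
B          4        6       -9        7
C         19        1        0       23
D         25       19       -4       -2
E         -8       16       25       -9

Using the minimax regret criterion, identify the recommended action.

C

Column bests: State 1=25, State 2=19, State 3=25, State 4=29.
A regrets: 9, 5, 30, 0 → max 30
B regrets: 21, 13, 34, 22 → max 34
C regrets: 6, 18, 25, 6 → max 25
D regrets: 0, 0, 29, 31 → max 31
E regrets: 33, 3, 0, 38 → max 38
Smallest max regret = 25 → C.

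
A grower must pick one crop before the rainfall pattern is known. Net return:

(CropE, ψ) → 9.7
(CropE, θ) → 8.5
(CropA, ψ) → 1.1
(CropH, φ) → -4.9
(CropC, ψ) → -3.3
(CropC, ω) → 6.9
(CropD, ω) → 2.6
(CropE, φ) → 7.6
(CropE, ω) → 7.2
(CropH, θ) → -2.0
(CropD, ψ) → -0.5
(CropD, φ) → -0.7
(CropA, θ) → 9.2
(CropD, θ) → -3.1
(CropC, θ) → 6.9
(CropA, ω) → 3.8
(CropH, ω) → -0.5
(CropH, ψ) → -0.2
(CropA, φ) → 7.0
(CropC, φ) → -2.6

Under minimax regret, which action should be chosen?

CropE

Column bests: θ=9.2, φ=7.6, ψ=9.7, ω=7.2.
CropC regrets: 2.3, 10.2, 13.0, 0.3 → max 13.0
CropA regrets: 0.0, 0.6, 8.6, 3.4 → max 8.6
CropH regrets: 11.2, 12.5, 9.9, 7.7 → max 12.5
CropD regrets: 12.3, 8.3, 10.2, 4.6 → max 12.3
CropE regrets: 0.7, 0.0, 0.0, 0.0 → max 0.7
Smallest max regret = 0.7 → CropE.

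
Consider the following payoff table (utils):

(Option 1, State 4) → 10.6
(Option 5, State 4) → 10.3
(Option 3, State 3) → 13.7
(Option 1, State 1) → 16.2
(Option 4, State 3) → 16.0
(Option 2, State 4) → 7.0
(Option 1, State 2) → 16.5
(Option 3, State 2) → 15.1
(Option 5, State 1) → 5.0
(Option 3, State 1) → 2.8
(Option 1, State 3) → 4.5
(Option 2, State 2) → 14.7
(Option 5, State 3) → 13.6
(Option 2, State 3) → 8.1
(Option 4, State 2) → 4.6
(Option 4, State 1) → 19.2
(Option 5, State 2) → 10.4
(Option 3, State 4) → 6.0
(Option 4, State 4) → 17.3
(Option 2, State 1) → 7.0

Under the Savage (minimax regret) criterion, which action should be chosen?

Option 1

Column bests: State 1=19.2, State 2=16.5, State 3=16.0, State 4=17.3.
Option 1 regrets: 3.0, 0.0, 11.5, 6.7 → max 11.5
Option 2 regrets: 12.2, 1.8, 7.9, 10.3 → max 12.2
Option 3 regrets: 16.4, 1.4, 2.3, 11.3 → max 16.4
Option 4 regrets: 0.0, 11.9, 0.0, 0.0 → max 11.9
Option 5 regrets: 14.2, 6.1, 2.4, 7.0 → max 14.2
Smallest max regret = 11.5 → Option 1.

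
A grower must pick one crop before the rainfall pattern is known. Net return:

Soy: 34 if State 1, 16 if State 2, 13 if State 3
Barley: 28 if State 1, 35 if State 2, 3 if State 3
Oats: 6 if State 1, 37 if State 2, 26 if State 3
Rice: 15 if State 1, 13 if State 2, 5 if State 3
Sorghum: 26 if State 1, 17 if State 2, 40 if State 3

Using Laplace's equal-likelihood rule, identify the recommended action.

Row averages: Soy=21, Barley=22, Oats=23, Rice=11, Sorghum=83/3
Highest average = 83/3 → Sorghum.

Sorghum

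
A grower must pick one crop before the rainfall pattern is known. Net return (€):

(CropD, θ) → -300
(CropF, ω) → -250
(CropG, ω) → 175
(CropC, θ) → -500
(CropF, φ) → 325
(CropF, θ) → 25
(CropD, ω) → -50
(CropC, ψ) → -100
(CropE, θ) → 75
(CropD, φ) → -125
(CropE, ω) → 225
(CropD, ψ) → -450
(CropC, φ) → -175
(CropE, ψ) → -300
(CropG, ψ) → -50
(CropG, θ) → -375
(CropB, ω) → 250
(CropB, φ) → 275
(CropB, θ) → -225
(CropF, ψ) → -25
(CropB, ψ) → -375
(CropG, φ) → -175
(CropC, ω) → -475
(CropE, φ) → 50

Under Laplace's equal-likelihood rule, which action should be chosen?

CropF

Row averages: CropG=-106.25, CropE=12.5, CropD=-231.25, CropF=18.75, CropC=-312.5, CropB=-18.75
Highest average = 18.75 → CropF.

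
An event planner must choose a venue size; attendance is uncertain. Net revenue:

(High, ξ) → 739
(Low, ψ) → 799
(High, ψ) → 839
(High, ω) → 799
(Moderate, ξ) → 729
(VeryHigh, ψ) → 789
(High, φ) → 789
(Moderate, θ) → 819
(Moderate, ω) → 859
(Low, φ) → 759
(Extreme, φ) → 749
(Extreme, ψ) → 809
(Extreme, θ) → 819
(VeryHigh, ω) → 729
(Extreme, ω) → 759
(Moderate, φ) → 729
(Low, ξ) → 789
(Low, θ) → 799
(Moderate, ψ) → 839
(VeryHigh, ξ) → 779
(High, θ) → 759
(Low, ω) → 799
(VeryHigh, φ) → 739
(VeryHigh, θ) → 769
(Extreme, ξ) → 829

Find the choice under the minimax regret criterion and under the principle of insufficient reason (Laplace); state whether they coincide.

Column bests: θ=819, φ=789, ψ=839, ω=859, ξ=829.
Low regrets: 20, 30, 40, 60, 40 → max 60
Moderate regrets: 0, 60, 0, 0, 100 → max 100
High regrets: 60, 0, 0, 60, 90 → max 90
VeryHigh regrets: 50, 50, 50, 130, 50 → max 130
Extreme regrets: 0, 40, 30, 100, 0 → max 100
Smallest max regret = 60 → Low.
Row averages: Low=789, Moderate=795, High=785, VeryHigh=761, Extreme=793
Highest average = 795 → Moderate.

minimax regret → Low; laplace → Moderate (disagree)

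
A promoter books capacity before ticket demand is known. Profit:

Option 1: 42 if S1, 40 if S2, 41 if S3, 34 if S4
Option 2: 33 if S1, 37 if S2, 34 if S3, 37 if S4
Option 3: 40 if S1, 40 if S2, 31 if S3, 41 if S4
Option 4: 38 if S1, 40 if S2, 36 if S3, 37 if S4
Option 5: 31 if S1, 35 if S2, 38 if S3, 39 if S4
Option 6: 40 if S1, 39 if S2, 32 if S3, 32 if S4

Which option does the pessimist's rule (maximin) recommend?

Option 4

Row minima: Option 1=34, Option 2=33, Option 3=31, Option 4=36, Option 5=31, Option 6=32
Best worst-case = 36 → Option 4.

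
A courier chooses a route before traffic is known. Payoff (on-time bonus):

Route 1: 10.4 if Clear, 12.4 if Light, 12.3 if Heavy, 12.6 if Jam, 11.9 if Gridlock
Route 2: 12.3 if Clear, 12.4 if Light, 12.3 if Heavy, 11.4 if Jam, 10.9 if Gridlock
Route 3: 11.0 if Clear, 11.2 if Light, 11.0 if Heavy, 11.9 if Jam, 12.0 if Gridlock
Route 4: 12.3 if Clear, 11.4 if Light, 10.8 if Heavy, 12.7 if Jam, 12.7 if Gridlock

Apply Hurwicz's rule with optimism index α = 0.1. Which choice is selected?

Route 1: 0.1·12.6 + 0.9·10.4 = 10.62
Route 2: 0.1·12.4 + 0.9·10.9 = 11.05
Route 3: 0.1·12.0 + 0.9·11.0 = 11.1
Route 4: 0.1·12.7 + 0.9·10.8 = 10.99
Highest Hurwicz score = 11.1 → Route 3.

Route 3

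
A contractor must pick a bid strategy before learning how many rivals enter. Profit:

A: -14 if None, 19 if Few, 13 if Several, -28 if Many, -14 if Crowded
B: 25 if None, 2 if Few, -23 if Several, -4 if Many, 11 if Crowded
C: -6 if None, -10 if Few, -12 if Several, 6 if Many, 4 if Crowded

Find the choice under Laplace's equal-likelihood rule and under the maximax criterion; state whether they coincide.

laplace → B; maximax → B (agree)

Row averages: A=-4.8, B=2.2, C=-3.6
Highest average = 2.2 → B.
Row maxima: A=19, B=25, C=6
Best best-case = 25 → B.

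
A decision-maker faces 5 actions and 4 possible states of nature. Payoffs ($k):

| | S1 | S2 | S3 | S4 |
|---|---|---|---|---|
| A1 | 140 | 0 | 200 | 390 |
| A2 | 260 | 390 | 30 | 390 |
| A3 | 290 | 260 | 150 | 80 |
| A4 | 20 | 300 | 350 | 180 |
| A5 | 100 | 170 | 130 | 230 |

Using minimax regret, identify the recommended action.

Column bests: S1=290, S2=390, S3=350, S4=390.
A1 regrets: 150, 390, 150, 0 → max 390
A2 regrets: 30, 0, 320, 0 → max 320
A3 regrets: 0, 130, 200, 310 → max 310
A4 regrets: 270, 90, 0, 210 → max 270
A5 regrets: 190, 220, 220, 160 → max 220
Smallest max regret = 220 → A5.

A5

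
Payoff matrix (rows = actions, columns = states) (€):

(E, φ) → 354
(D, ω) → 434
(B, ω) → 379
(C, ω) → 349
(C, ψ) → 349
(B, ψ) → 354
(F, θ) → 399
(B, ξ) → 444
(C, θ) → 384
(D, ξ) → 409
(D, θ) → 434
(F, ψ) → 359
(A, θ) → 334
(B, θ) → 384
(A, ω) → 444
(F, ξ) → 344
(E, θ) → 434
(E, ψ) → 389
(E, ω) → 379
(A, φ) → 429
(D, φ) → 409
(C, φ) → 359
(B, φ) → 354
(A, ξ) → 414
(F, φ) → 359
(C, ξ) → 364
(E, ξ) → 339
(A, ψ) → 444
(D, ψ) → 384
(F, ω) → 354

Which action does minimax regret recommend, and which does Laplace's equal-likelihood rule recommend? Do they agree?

minimax regret → D; laplace → D (agree)

Column bests: θ=434, φ=429, ψ=444, ω=444, ξ=444.
A regrets: 100, 0, 0, 0, 30 → max 100
B regrets: 50, 75, 90, 65, 0 → max 90
C regrets: 50, 70, 95, 95, 80 → max 95
D regrets: 0, 20, 60, 10, 35 → max 60
E regrets: 0, 75, 55, 65, 105 → max 105
F regrets: 35, 70, 85, 90, 100 → max 100
Smallest max regret = 60 → D.
Row averages: A=413, B=383, C=361, D=414, E=379, F=363
Highest average = 414 → D.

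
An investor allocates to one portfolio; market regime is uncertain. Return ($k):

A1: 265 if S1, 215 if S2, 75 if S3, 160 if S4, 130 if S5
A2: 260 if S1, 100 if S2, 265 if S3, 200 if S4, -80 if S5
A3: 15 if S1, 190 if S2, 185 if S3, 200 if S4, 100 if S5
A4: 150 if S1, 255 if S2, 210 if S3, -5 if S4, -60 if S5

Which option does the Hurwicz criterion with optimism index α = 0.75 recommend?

A1

A1: 0.75·265 + 0.25·75 = 217.5
A2: 0.75·265 + 0.25·(-80) = 178.75
A3: 0.75·200 + 0.25·15 = 153.75
A4: 0.75·255 + 0.25·(-60) = 176.25
Highest Hurwicz score = 217.5 → A1.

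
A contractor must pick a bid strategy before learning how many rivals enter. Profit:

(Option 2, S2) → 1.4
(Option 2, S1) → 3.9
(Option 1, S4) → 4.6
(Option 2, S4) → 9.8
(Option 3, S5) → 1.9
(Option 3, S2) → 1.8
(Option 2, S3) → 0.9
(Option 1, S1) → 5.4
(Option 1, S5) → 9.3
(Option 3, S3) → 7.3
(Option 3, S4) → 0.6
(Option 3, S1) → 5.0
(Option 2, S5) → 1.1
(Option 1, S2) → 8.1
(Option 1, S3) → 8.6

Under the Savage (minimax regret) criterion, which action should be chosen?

Column bests: S1=5.4, S2=8.1, S3=8.6, S4=9.8, S5=9.3.
Option 1 regrets: 0.0, 0.0, 0.0, 5.2, 0.0 → max 5.2
Option 2 regrets: 1.5, 6.7, 7.7, 0.0, 8.2 → max 8.2
Option 3 regrets: 0.4, 6.3, 1.3, 9.2, 7.4 → max 9.2
Smallest max regret = 5.2 → Option 1.

Option 1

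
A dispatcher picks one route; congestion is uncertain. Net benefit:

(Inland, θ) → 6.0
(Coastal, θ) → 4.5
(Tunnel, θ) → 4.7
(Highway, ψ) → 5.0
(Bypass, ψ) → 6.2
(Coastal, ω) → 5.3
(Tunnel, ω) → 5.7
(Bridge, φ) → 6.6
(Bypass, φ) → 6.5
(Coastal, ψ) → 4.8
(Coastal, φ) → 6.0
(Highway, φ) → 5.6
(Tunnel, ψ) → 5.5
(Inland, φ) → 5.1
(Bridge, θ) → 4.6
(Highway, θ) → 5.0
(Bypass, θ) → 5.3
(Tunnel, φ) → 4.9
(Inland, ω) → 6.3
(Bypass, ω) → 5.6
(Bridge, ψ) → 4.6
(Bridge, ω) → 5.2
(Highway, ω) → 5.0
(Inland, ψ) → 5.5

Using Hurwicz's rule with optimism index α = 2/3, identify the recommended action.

Bypass

Bypass: 2/3·6.5 + 1/3·5.3 = 6.1
Tunnel: 2/3·5.7 + 1/3·4.7 = 161/30
Highway: 2/3·5.6 + 1/3·5.0 = 5.4
Inland: 2/3·6.3 + 1/3·5.1 = 5.9
Bridge: 2/3·6.6 + 1/3·4.6 = 89/15
Coastal: 2/3·6.0 + 1/3·4.5 = 5.5
Highest Hurwicz score = 6.1 → Bypass.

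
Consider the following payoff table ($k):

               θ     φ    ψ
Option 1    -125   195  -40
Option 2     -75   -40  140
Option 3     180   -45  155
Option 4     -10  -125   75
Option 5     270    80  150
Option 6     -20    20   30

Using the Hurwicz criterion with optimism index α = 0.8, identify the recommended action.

Option 1: 0.8·195 + 0.2·(-125) = 131
Option 2: 0.8·140 + 0.2·(-75) = 97
Option 3: 0.8·180 + 0.2·(-45) = 135
Option 4: 0.8·75 + 0.2·(-125) = 35
Option 5: 0.8·270 + 0.2·80 = 232
Option 6: 0.8·30 + 0.2·(-20) = 20
Highest Hurwicz score = 232 → Option 5.

Option 5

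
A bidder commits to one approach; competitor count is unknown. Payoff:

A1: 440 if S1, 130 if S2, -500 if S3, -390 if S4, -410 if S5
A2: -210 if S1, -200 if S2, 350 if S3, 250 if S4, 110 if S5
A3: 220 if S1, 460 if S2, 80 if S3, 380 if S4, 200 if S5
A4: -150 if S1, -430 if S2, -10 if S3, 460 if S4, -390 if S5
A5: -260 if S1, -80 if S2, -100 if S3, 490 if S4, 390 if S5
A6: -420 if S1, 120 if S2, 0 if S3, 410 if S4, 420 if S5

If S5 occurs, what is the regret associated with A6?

Best payoff under S5 is 420.
Regret = 420 − 420 = 0.

0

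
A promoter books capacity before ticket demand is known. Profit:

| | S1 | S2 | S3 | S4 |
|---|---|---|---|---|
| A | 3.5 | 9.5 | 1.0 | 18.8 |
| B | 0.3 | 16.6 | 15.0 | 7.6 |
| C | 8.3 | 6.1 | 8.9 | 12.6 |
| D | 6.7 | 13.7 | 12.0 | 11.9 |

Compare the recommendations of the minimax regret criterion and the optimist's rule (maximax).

minimax regret → D; maximax → A (disagree)

Column bests: S1=8.3, S2=16.6, S3=15.0, S4=18.8.
A regrets: 4.8, 7.1, 14.0, 0.0 → max 14.0
B regrets: 8.0, 0.0, 0.0, 11.2 → max 11.2
C regrets: 0.0, 10.5, 6.1, 6.2 → max 10.5
D regrets: 1.6, 2.9, 3.0, 6.9 → max 6.9
Smallest max regret = 6.9 → D.
Row maxima: A=18.8, B=16.6, C=12.6, D=13.7
Best best-case = 18.8 → A.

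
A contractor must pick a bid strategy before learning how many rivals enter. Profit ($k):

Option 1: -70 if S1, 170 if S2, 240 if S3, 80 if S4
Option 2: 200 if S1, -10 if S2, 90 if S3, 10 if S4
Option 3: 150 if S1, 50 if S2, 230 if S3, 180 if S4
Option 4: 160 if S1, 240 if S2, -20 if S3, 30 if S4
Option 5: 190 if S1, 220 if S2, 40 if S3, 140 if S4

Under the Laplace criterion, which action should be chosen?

Row averages: Option 1=105, Option 2=72.5, Option 3=152.5, Option 4=102.5, Option 5=147.5
Highest average = 152.5 → Option 3.

Option 3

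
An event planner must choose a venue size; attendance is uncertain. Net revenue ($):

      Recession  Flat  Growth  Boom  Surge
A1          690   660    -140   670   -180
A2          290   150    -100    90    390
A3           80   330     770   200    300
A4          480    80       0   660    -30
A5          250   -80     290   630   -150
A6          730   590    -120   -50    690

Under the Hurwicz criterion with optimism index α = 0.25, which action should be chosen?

A3

A1: 0.25·690 + 0.75·(-180) = 37.5
A2: 0.25·390 + 0.75·(-100) = 22.5
A3: 0.25·770 + 0.75·80 = 252.5
A4: 0.25·660 + 0.75·(-30) = 142.5
A5: 0.25·630 + 0.75·(-150) = 45
A6: 0.25·730 + 0.75·(-120) = 92.5
Highest Hurwicz score = 252.5 → A3.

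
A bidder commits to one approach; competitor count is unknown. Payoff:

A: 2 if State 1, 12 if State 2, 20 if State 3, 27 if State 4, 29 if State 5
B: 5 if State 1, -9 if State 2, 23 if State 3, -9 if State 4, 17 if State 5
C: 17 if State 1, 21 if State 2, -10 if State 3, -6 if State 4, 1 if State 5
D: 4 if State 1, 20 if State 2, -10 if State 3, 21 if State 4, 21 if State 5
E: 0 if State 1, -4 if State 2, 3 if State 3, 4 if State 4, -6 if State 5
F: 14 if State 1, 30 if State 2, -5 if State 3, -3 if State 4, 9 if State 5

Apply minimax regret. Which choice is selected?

A

Column bests: State 1=17, State 2=30, State 3=23, State 4=27, State 5=29.
A regrets: 15, 18, 3, 0, 0 → max 18
B regrets: 12, 39, 0, 36, 12 → max 39
C regrets: 0, 9, 33, 33, 28 → max 33
D regrets: 13, 10, 33, 6, 8 → max 33
E regrets: 17, 34, 20, 23, 35 → max 35
F regrets: 3, 0, 28, 30, 20 → max 30
Smallest max regret = 18 → A.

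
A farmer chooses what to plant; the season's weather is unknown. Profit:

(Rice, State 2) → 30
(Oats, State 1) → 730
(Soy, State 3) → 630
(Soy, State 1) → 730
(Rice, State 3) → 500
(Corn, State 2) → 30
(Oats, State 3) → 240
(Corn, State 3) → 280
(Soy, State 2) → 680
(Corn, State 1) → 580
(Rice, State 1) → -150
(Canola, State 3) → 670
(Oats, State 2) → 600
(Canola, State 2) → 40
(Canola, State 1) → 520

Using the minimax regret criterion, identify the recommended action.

Soy

Column bests: State 1=730, State 2=680, State 3=670.
Oats regrets: 0, 80, 430 → max 430
Soy regrets: 0, 0, 40 → max 40
Canola regrets: 210, 640, 0 → max 640
Rice regrets: 880, 650, 170 → max 880
Corn regrets: 150, 650, 390 → max 650
Smallest max regret = 40 → Soy.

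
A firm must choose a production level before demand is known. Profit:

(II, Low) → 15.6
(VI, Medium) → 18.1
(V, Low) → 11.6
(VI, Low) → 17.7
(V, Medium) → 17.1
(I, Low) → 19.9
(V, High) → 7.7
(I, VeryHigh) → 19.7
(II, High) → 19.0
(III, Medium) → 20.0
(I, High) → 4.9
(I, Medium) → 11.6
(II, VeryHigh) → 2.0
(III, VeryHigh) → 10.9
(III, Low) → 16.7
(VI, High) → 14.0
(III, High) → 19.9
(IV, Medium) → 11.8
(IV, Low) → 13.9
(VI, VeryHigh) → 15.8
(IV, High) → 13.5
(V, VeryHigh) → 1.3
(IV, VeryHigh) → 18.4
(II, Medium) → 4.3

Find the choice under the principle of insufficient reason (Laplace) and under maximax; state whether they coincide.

laplace → III; maximax → III (agree)

Row averages: I=14.025, II=10.225, III=16.875, IV=14.4, V=9.425, VI=16.4
Highest average = 16.875 → III.
Row maxima: I=19.9, II=19.0, III=20.0, IV=18.4, V=17.1, VI=18.1
Best best-case = 20.0 → III.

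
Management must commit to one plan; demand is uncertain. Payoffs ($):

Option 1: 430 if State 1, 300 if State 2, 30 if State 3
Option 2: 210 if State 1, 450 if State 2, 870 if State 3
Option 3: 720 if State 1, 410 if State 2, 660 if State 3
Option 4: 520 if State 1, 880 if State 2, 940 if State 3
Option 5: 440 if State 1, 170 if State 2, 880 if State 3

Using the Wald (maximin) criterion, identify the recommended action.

Option 4

Row minima: Option 1=30, Option 2=210, Option 3=410, Option 4=520, Option 5=170
Best worst-case = 520 → Option 4.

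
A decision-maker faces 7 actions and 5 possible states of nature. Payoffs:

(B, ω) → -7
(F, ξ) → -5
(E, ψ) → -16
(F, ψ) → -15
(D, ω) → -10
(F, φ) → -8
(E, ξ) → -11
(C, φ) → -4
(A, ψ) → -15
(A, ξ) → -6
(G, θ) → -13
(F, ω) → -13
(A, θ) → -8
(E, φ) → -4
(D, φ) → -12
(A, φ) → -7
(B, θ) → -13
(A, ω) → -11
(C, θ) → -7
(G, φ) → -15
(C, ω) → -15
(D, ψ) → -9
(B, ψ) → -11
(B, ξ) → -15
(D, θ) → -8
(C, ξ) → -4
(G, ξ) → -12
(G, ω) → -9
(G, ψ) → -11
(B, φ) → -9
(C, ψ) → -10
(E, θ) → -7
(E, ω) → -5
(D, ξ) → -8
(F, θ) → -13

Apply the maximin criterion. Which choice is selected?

D

Row minima: A=-15, B=-15, C=-15, D=-12, E=-16, F=-15, G=-15
Best worst-case = -12 → D.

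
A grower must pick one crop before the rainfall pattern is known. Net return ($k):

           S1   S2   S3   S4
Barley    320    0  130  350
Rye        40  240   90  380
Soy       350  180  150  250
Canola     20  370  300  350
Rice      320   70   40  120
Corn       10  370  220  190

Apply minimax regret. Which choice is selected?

Column bests: S1=350, S2=370, S3=300, S4=380.
Barley regrets: 30, 370, 170, 30 → max 370
Rye regrets: 310, 130, 210, 0 → max 310
Soy regrets: 0, 190, 150, 130 → max 190
Canola regrets: 330, 0, 0, 30 → max 330
Rice regrets: 30, 300, 260, 260 → max 300
Corn regrets: 340, 0, 80, 190 → max 340
Smallest max regret = 190 → Soy.

Soy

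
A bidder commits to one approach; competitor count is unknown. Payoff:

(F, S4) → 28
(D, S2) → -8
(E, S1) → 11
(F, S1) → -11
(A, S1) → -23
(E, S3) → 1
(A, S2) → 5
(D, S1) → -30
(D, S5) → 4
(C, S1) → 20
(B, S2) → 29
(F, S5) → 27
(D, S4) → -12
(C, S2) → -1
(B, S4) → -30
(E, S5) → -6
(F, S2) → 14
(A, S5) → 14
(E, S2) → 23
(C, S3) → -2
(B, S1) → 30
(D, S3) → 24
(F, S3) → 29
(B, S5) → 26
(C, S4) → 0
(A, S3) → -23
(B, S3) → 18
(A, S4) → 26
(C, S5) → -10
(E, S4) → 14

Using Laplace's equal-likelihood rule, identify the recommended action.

F

Row averages: A=-0.2, B=14.6, C=1.4, D=-4.4, E=8.6, F=17.4
Highest average = 17.4 → F.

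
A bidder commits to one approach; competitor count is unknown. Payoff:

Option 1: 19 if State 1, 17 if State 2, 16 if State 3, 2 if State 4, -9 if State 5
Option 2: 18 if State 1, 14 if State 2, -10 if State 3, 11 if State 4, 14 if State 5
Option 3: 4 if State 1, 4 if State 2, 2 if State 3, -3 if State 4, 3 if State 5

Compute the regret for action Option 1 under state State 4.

Best payoff under State 4 is 11.
Regret = 11 − 2 = 9.

9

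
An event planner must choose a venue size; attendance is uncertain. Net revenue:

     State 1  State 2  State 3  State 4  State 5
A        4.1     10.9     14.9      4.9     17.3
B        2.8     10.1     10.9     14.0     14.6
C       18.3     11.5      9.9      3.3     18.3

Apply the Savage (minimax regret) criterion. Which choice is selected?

C

Column bests: State 1=18.3, State 2=11.5, State 3=14.9, State 4=14.0, State 5=18.3.
A regrets: 14.2, 0.6, 0.0, 9.1, 1.0 → max 14.2
B regrets: 15.5, 1.4, 4.0, 0.0, 3.7 → max 15.5
C regrets: 0.0, 0.0, 5.0, 10.7, 0.0 → max 10.7
Smallest max regret = 10.7 → C.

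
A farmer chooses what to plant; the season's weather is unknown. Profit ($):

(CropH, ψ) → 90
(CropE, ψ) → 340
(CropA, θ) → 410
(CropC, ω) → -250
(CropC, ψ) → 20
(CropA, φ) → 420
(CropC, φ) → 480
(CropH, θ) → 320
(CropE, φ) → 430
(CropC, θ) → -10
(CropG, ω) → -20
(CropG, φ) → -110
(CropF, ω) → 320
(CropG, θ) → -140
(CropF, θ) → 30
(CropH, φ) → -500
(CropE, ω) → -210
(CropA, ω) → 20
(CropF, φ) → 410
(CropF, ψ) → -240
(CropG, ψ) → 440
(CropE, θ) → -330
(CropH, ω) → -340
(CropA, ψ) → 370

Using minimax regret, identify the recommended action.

CropA

Column bests: θ=410, φ=480, ψ=440, ω=320.
CropF regrets: 380, 70, 680, 0 → max 680
CropA regrets: 0, 60, 70, 300 → max 300
CropG regrets: 550, 590, 0, 340 → max 590
CropC regrets: 420, 0, 420, 570 → max 570
CropE regrets: 740, 50, 100, 530 → max 740
CropH regrets: 90, 980, 350, 660 → max 980
Smallest max regret = 300 → CropA.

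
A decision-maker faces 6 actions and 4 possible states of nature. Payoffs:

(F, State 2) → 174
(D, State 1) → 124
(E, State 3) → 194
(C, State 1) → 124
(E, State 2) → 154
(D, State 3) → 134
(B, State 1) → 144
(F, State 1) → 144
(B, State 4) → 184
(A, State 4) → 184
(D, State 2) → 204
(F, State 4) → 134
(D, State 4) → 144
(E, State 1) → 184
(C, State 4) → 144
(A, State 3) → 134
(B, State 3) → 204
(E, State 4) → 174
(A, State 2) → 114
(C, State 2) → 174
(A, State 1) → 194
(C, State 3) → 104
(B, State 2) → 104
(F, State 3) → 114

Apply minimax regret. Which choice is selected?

E

Column bests: State 1=194, State 2=204, State 3=204, State 4=184.
A regrets: 0, 90, 70, 0 → max 90
B regrets: 50, 100, 0, 0 → max 100
C regrets: 70, 30, 100, 40 → max 100
D regrets: 70, 0, 70, 40 → max 70
E regrets: 10, 50, 10, 10 → max 50
F regrets: 50, 30, 90, 50 → max 90
Smallest max regret = 50 → E.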